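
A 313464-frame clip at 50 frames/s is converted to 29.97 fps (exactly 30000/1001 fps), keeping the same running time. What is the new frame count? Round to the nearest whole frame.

Frames at target rate = 313464 × (30000/1001) / (50) = 188078400/1001 ≈ 187890.509.
Nearest whole frame: 187891.

187891 frames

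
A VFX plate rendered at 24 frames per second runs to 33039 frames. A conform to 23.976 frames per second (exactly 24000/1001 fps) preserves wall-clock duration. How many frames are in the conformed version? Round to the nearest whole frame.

33006 frames

Frames at target rate = 33039 × (24000/1001) / (24) = 33039000/1001 ≈ 33005.994.
Nearest whole frame: 33006.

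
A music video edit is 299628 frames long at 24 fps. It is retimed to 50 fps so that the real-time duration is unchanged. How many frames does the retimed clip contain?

Frames at target rate = 299628 × (50) / (24) = 624225.

624225 frames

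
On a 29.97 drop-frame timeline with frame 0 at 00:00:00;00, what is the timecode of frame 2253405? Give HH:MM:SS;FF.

Ten DF minutes hold 17982 frames, so frame 2253405 lies in block 125 (frames 2247750–2265731) with 5655 frames into that block.
The block's first minute is 1800 frames and the rest 1798 each; 5655 frames reaches minute 3, so 125 × 18 + 3 × 2 = 2256 labels have been skipped so far.
Adding those back, label number 2253405 + 2256 = 2255661 at 30 labels/s is 75188 s + 21 f = 20 h 53 min 8 s frame 21, i.e. 20:53:08;21.

20:53:08;21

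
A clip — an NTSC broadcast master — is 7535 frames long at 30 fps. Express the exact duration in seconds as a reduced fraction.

Running time = 7535 ÷ (30) = 7535 × 1/30 = 1507/6 s.

1507/6 seconds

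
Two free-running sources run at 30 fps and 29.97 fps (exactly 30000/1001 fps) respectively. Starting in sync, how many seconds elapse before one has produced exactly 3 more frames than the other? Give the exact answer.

The gap grows by |30000/1001 − 30| = 30/1001 frames per second.
Time for a 3-frame gap: 3 ÷ (30/1001) = 100.1 s.

100.1 seconds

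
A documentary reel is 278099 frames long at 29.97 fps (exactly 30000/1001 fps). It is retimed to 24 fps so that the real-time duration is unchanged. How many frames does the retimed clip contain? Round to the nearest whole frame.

Frames at target rate = 278099 × (24) / (30000/1001) = 278377099/1250 ≈ 222701.679.
Nearest whole frame: 222702.

222702 frames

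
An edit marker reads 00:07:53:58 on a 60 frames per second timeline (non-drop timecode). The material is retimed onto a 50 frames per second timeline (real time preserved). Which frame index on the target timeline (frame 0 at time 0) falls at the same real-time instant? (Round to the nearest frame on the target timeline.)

Source frame index: (0×3600 + 7×60 + 53) × 60 + 58 = 28438.
Real time: 28438 / (60) = 14219/30 s.
Target frame: (14219/30) × (50) = 71095/3 ≈ 23698.333 → 23698.

frame 23698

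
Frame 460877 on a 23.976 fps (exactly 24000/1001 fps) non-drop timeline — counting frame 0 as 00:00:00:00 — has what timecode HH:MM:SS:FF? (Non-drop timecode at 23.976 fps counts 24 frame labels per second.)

460877 ÷ 24 = 19203 full seconds, remainder 5 frames.
19203 s = 5 h 20 min 3 s.
Timecode: 05:20:03:05.

05:20:03:05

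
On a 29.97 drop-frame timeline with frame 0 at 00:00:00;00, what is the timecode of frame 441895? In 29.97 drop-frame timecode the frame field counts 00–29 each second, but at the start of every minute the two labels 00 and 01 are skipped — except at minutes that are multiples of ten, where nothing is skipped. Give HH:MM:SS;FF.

Each 10-minute DF block holds 10 × 60 × 30 − 9 × 2 = 17982 frames. 441895 ÷ 17982 → 24 full blocks, remainder 10327.
Within the partial block the first minute is 1800 frames and each further minute 1798, so 5 further minute boundaries passed. Total skipped labels = 18 × 24 + 2 × 5 = 442.
Non-drop label index = 441895 + 442 = 442337; at 30 labels/s that is 04:05:44:17, i.e. DF 04:05:44;17.

04:05:44;17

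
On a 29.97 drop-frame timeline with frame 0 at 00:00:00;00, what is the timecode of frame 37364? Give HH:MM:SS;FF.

00:20:46;20

Each 10-minute DF block holds 10 × 60 × 30 − 9 × 2 = 17982 frames. 37364 ÷ 17982 → 2 full blocks, remainder 1400.
Within the partial block the first minute is 1800 frames and each further minute 1798, so 0 further minute boundaries passed. Total skipped labels = 18 × 2 + 2 × 0 = 36.
Non-drop label index = 37364 + 36 = 37400; at 30 labels/s that is 00:20:46:20, i.e. DF 00:20:46;20.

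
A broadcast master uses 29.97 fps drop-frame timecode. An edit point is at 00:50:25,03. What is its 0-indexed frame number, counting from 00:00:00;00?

As if non-drop at 30 labels/s: (0 × 3600 + 50 × 60 + 25) × 30 + 3 = 90753.
Minute boundaries passed: 50; those not divisible by 10: 50 − 5 = 45; dropped labels = 2 × 45 = 90.
Actual frame index = 90753 − 90 = 90663.

90663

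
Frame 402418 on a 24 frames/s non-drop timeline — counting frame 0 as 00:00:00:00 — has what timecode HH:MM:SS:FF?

04:39:27:10

402418 ÷ 24 = 16767 full seconds, remainder 10 frames.
16767 s = 4 h 39 min 27 s.
Timecode: 04:39:27:10.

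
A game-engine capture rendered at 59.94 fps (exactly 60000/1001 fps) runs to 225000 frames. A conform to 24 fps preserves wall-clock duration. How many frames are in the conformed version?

Target frames = source frames × (target rate / source rate) = 225000 × (24)/(60000/1001) = 225000 × 1001/2500 = 90090.

90090 frames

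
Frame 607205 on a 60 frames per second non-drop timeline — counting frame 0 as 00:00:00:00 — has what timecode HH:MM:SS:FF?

607205 ÷ 60 = 10120 full seconds, remainder 5 frames.
10120 s = 2 h 48 min 40 s.
Timecode: 02:48:40:05.

02:48:40:05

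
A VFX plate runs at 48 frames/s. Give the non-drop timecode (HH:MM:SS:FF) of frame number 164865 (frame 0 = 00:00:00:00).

164865 ÷ 48 = 3434 full seconds, remainder 33 frames.
3434 s = 0 h 57 min 14 s.
Timecode: 00:57:14:33.

00:57:14:33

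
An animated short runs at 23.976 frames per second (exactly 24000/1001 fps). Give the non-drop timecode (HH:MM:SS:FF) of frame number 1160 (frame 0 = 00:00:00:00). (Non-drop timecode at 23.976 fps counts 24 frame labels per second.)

00:00:48:08

1160 ÷ 24 = 48 full seconds, remainder 8 frames.
48 s = 0 h 0 min 48 s.
Timecode: 00:00:48:08.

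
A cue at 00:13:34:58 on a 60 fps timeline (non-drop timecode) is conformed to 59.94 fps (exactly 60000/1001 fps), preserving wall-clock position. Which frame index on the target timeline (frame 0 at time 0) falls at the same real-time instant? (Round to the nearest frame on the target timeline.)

frame 48849

Source frame index: (0×3600 + 13×60 + 34) × 60 + 58 = 48898.
Real time: 48898 / (60) = 24449/30 s.
Target frame: (24449/30) × (60000/1001) = 48898000/1001 ≈ 48849.151 → 48849.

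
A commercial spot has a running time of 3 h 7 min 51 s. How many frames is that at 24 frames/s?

3 h 7 min 51 s = 11271 s.
Frames = 11271 × 24 = 270504.

270504 frames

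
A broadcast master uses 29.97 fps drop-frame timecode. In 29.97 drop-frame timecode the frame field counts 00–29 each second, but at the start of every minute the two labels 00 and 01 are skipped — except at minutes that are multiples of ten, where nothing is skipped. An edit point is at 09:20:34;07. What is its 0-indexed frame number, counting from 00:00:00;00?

Complete 10-minute blocks: 56, each 17982 frames → 1006992.
Remaining 0 whole minutes in the current block: 0 frames.
Within the current minute: 34 × 30 + 7 = 1027. Total = 1006992 + 0 + 1027 = 1008019.

1008019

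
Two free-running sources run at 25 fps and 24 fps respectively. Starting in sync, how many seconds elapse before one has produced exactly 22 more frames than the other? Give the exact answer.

The gap grows by |24 − 25| = 1 frame per second.
Time for a 22-frame gap: 22 ÷ (1) = 22 s.

22 seconds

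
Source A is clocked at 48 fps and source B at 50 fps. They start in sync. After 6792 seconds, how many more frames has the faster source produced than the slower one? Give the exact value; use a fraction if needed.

A emits 48 × 6792 = 326016 frames; B emits 50 × 6792 = 339600.
Difference = 13584 frames; B is ahead of A.

13584 frames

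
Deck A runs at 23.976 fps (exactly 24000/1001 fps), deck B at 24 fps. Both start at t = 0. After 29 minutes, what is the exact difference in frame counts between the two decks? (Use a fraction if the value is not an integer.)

41760/1001 frames

29 min = 1740 s.
A emits 24000/1001 × 1740 = 41760000/1001 frames; B emits 24 × 1740 = 41760.
Difference = 41760/1001 frames (≈ 41.7183); B is ahead of A.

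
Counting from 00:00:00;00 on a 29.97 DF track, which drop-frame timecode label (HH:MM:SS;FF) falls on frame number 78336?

00:43:33;24

Ten DF minutes hold 17982 frames, so frame 78336 lies in block 4 (frames 71928–89909) with 6408 frames into that block.
The block's first minute is 1800 frames and the rest 1798 each; 6408 frames reaches minute 3, so 4 × 18 + 3 × 2 = 78 labels have been skipped so far.
Adding those back, label number 78336 + 78 = 78414 at 30 labels/s is 2613 s + 24 f = 0 h 43 min 33 s frame 24, i.e. 00:43:33;24.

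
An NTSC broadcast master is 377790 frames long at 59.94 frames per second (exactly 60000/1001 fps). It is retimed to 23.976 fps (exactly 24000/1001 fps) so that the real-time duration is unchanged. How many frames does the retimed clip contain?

Target frames = source frames × (target rate / source rate) = 377790 × (24000/1001)/(60000/1001) = 377790 × 2/5 = 151116.

151116 frames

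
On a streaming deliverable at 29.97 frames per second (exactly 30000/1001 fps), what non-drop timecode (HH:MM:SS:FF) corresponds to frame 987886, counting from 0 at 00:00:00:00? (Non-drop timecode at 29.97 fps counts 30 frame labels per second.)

09:08:49:16

987886 ÷ 30 = 32929 full seconds, remainder 16 frames.
32929 s = 9 h 8 min 49 s.
Timecode: 09:08:49:16.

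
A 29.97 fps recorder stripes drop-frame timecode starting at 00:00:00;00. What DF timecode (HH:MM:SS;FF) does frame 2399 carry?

Ten DF minutes hold 17982 frames, so frame 2399 lies in block 0 (frames 0–17981) with 2399 frames into that block.
The block's first minute is 1800 frames and the rest 1798 each; 2399 frames reaches minute 1, so 0 × 18 + 1 × 2 = 2 labels have been skipped so far.
Adding those back, label number 2399 + 2 = 2401 at 30 labels/s is 80 s + 1 f = 0 h 1 min 20 s frame 1, i.e. 00:01:20;01.

00:01:20;01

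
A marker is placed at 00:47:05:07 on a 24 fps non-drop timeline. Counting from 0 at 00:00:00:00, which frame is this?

Total seconds to the label: (0 × 3600 + 47 × 60 + 5) = 2825.
Frame index = 2825 × 24 + 7 = 67807.

67807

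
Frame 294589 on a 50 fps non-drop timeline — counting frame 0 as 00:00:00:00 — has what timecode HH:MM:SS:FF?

294589 ÷ 50 = 5891 full seconds, remainder 39 frames.
5891 s = 1 h 38 min 11 s.
Timecode: 01:38:11:39.

01:38:11:39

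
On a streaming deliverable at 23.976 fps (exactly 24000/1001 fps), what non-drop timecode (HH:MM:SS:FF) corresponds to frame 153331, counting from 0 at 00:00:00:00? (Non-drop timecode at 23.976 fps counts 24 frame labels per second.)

01:46:28:19

153331 ÷ 24 = 6388 full seconds, remainder 19 frames.
6388 s = 1 h 46 min 28 s.
Timecode: 01:46:28:19.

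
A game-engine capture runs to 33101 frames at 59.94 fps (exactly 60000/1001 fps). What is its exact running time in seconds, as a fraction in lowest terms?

Running time = 33101 ÷ (60000/1001) = 33101 × 1001/60000 = 33134101/60000 s.

33134101/60000 seconds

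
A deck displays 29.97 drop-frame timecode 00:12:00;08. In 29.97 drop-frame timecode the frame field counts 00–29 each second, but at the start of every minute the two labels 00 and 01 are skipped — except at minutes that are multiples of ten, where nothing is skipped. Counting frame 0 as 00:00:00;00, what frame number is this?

Complete 10-minute blocks: 1, each 17982 frames → 17982.
Remaining 2 whole minutes in the current block: 1800 + 1 × 1798 = 3598 frames.
Within the current minute: 0 × 30 + 8 − 2 = 6 (labels ;00/;01 skipped at this minute). Total = 17982 + 3598 + 6 = 21586.

21586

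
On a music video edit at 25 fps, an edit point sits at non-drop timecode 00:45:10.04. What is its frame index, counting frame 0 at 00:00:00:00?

Total seconds to the label: (0 × 3600 + 45 × 60 + 10) = 2710.
Frame index = 2710 × 25 + 4 = 67754.

frame 67754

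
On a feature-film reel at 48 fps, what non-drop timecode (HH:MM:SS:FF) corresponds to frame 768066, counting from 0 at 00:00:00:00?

768066 ÷ 48 = 16001 full seconds, remainder 18 frames.
16001 s = 4 h 26 min 41 s.
Timecode: 04:26:41:18.

04:26:41:18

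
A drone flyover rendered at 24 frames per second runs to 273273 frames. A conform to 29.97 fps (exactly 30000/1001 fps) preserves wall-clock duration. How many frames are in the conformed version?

341250 frames

Target frames = source frames × (target rate / source rate) = 273273 × (30000/1001)/(24) = 273273 × 1250/1001 = 341250.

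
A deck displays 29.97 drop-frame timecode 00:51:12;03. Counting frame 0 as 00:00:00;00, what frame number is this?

As if non-drop at 30 labels/s: (0 × 3600 + 51 × 60 + 12) × 30 + 3 = 92163.
Minute boundaries passed: 51; those not divisible by 10: 51 − 5 = 46; dropped labels = 2 × 46 = 92.
Actual frame index = 92163 − 92 = 92071.

92071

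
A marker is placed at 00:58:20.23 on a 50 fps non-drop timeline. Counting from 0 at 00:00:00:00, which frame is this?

frame 175023

Total seconds to the label: (0 × 3600 + 58 × 60 + 20) = 3500.
Frame index = 3500 × 50 + 23 = 175023.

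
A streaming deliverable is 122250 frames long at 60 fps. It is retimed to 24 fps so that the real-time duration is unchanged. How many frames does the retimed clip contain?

48900 frames

Target frames = source frames × (target rate / source rate) = 122250 × (24)/(60) = 122250 × 2/5 = 48900.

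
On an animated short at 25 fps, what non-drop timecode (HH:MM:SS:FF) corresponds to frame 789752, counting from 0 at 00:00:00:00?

08:46:30:02

789752 ÷ 25 = 31590 full seconds, remainder 2 frames.
31590 s = 8 h 46 min 30 s.
Timecode: 08:46:30:02.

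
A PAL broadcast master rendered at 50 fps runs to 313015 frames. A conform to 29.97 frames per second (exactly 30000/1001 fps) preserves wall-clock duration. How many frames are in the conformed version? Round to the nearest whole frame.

187621 frames

Frames at target rate = 313015 × (30000/1001) / (50) = 187809000/1001 ≈ 187621.379.
Nearest whole frame: 187621.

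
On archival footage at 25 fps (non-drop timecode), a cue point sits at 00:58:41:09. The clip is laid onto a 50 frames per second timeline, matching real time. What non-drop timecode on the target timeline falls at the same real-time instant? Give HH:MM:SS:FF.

Source frame index: (0×3600 + 58×60 + 41) × 25 + 9 = 88034.
Real time: 88034 / (25) = 88034/25 s.
Target frame: (88034/25) × (50) = 176068.
At 50 labels/s: frame 176068 → 00:58:41:18.

00:58:41:18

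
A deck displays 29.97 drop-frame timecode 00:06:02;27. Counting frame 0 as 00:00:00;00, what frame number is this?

10875

Complete 10-minute blocks: 0, each 17982 frames → 0.
Remaining 6 whole minutes in the current block: 1800 + 5 × 1798 = 10790 frames.
Within the current minute: 2 × 30 + 27 − 2 = 85 (labels ;00/;01 skipped at this minute). Total = 0 + 10790 + 85 = 10875.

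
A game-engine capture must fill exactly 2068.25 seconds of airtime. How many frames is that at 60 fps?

Frames = 2068.25 × 60 = 124095.

124095 frames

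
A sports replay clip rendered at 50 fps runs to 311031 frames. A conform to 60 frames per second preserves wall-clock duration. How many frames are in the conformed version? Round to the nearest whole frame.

373237 frames

Frames at target rate = 311031 × (60) / (50) = 1866186/5 ≈ 373237.200.
Nearest whole frame: 373237.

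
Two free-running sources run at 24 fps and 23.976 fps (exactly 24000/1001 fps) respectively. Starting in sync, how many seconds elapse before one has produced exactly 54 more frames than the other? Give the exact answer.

2252.25 seconds

The gap grows by |24000/1001 − 24| = 24/1001 frames per second.
Time for a 54-frame gap: 54 ÷ (24/1001) = 2252.25 s.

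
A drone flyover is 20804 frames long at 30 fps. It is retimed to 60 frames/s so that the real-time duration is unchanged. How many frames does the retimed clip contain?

41608 frames

Target frames = source frames × (target rate / source rate) = 20804 × (60)/(30) = 20804 × 2 = 41608.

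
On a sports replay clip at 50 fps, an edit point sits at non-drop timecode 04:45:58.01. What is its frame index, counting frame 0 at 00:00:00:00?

frame 857901

Total seconds to the label: (4 × 3600 + 45 × 60 + 58) = 17158.
Frame index = 17158 × 50 + 1 = 857901.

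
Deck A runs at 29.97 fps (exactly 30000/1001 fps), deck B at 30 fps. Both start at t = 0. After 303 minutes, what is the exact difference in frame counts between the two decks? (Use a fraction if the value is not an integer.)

303 min = 18180 s.
A emits 30000/1001 × 18180 = 545400000/1001 frames; B emits 30 × 18180 = 545400.
Difference = 545400/1001 frames (≈ 544.8551); B is ahead of A.

545400/1001 frames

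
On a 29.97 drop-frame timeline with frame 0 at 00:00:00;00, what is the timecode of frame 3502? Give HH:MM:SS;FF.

Each 10-minute DF block holds 10 × 60 × 30 − 9 × 2 = 17982 frames. 3502 ÷ 17982 → 0 full blocks, remainder 3502.
Within the partial block the first minute is 1800 frames and each further minute 1798, so 1 further minute boundary passed. Total skipped labels = 18 × 0 + 2 × 1 = 2.
Non-drop label index = 3502 + 2 = 3504; at 30 labels/s that is 00:01:56:24, i.e. DF 00:01:56;24.

00:01:56;24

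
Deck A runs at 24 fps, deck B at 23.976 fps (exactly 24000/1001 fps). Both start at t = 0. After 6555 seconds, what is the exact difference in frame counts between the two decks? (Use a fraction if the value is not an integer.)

157320/1001 frames

A emits 24 × 6555 = 157320 frames; B emits 24000/1001 × 6555 = 157320000/1001.
Difference = 157320/1001 frames (≈ 157.1628); B is behind A.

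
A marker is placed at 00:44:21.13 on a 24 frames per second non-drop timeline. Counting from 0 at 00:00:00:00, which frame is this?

frame 63877

Total seconds to the label: (0 × 3600 + 44 × 60 + 21) = 2661.
Frame index = 2661 × 24 + 13 = 63877.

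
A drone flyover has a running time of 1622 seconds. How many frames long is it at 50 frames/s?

Frames = 1622 × 50 = 81100.

81100 frames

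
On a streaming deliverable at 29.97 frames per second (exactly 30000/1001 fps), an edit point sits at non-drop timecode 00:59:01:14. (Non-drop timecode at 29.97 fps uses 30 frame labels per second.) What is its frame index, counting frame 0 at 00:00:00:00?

Total seconds to the label: (0 × 3600 + 59 × 60 + 1) = 3541.
Frame index = 3541 × 30 + 14 = 106244.

frame 106244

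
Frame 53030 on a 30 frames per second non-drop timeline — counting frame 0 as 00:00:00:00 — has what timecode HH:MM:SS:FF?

53030 ÷ 30 = 1767 full seconds, remainder 20 frames.
1767 s = 0 h 29 min 27 s.
Timecode: 00:29:27:20.

00:29:27:20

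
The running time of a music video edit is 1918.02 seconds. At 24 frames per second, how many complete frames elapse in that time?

46032 frames

Frames = 1918.02 × 24 = 1150812/25 ≈ 46032.4800.
Complete frames: 46032.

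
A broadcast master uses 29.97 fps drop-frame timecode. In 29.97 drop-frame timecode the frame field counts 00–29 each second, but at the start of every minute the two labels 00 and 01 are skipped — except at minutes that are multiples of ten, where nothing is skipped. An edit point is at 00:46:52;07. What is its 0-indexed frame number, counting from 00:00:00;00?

As if non-drop at 30 labels/s: (0 × 3600 + 46 × 60 + 52) × 30 + 7 = 84367.
Minute boundaries passed: 46; those not divisible by 10: 46 − 4 = 42; dropped labels = 2 × 42 = 84.
Actual frame index = 84367 − 84 = 84283.

84283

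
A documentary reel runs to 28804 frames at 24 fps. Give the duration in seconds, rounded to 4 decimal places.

Running time = 28804 × 1/24 = 7201/6 s ≈ 1200.1667 s.

1200.1667 seconds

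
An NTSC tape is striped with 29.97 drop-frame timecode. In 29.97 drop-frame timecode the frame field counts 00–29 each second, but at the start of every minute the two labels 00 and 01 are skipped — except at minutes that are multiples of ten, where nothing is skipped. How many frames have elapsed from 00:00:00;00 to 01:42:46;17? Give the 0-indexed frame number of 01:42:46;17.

Complete 10-minute blocks: 10, each 17982 frames → 179820.
Remaining 2 whole minutes in the current block: 1800 + 1 × 1798 = 3598 frames.
Within the current minute: 46 × 30 + 17 − 2 = 1395 (labels ;00/;01 skipped at this minute). Total = 179820 + 3598 + 1395 = 184813.

184813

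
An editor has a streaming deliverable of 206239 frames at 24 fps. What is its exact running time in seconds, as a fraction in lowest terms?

Running time = 206239 ÷ (24) = 206239 × 1/24 = 206239/24 s.

206239/24 seconds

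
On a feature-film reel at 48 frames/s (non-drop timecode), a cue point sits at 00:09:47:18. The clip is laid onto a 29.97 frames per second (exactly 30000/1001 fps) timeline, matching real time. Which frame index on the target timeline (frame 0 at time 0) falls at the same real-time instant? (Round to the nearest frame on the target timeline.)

Source frame index: (0×3600 + 9×60 + 47) × 48 + 18 = 28194.
Real time: 28194 / (48) = 4699/8 s.
Target frame: (4699/8) × (30000/1001) = 17621250/1001 ≈ 17603.646 → 17604.

frame 17604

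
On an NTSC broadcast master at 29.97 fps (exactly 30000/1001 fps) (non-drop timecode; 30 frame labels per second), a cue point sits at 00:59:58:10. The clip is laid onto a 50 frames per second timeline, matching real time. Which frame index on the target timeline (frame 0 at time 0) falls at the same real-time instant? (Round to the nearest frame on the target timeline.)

frame 180097

Source frame index: (0×3600 + 59×60 + 58) × 30 + 10 = 107950.
Real time: 107950 / (30000/1001) = 2161159/600 s.
Target frame: (2161159/600) × (50) = 2161159/12 ≈ 180096.583 → 180097.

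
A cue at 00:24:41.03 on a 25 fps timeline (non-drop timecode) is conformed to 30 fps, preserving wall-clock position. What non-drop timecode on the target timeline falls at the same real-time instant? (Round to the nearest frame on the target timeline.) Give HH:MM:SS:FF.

Source frame index: (0×3600 + 24×60 + 41) × 25 + 3 = 37028.
Real time: 37028 / (25) = 37028/25 s.
Target frame: (37028/25) × (30) = 222168/5 ≈ 44433.600 → 44434.
At 30 labels/s: frame 44434 → 00:24:41:04.

00:24:41:04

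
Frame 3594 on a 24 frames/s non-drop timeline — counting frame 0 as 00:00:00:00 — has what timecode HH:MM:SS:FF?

00:02:29:18

3594 ÷ 24 = 149 full seconds, remainder 18 frames.
149 s = 0 h 2 min 29 s.
Timecode: 00:02:29:18.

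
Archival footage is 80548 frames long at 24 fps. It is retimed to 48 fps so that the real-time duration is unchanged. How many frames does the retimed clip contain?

161096 frames

Frames at target rate = 80548 × (48) / (24) = 161096.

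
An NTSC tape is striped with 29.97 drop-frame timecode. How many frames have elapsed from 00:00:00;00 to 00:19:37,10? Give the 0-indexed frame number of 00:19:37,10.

35284

Complete 10-minute blocks: 1, each 17982 frames → 17982.
Remaining 9 whole minutes in the current block: 1800 + 8 × 1798 = 16184 frames.
Within the current minute: 37 × 30 + 10 − 2 = 1118 (labels ;00/;01 skipped at this minute). Total = 17982 + 16184 + 1118 = 35284.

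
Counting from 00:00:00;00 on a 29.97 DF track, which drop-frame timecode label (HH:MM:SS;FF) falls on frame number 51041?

00:28:23;03

Each 10-minute DF block holds 10 × 60 × 30 − 9 × 2 = 17982 frames. 51041 ÷ 17982 → 2 full blocks, remainder 15077.
Within the partial block the first minute is 1800 frames and each further minute 1798, so 8 further minute boundaries passed. Total skipped labels = 18 × 2 + 2 × 8 = 52.
Non-drop label index = 51041 + 52 = 51093; at 30 labels/s that is 00:28:23:03, i.e. DF 00:28:23;03.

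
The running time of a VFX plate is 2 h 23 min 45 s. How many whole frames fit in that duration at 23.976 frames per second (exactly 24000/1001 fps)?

2 h 23 min 45 s = 8625 s.
Frames = 8625 × 24000/1001 = 207000000/1001 ≈ 206793.2068.
Complete frames: 206793.

206793 frames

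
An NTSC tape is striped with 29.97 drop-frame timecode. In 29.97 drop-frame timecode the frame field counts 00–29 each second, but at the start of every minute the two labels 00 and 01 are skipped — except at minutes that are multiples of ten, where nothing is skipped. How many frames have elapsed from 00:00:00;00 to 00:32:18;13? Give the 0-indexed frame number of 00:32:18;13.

Complete 10-minute blocks: 3, each 17982 frames → 53946.
Remaining 2 whole minutes in the current block: 1800 + 1 × 1798 = 3598 frames.
Within the current minute: 18 × 30 + 13 − 2 = 551 (labels ;00/;01 skipped at this minute). Total = 53946 + 3598 + 551 = 58095.

58095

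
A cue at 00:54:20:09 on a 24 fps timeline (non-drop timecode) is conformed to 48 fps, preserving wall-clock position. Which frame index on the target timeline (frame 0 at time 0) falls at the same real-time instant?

Source frame index: (0×3600 + 54×60 + 20) × 24 + 9 = 78249.
Real time: 78249 / (24) = 26083/8 s.
Target frame: (26083/8) × (48) = 156498.

frame 156498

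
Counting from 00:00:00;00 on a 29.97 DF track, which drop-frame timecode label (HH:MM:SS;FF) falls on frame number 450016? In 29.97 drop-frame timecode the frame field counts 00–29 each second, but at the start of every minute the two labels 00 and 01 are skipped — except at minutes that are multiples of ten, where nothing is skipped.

Ten DF minutes hold 17982 frames, so frame 450016 lies in block 25 (frames 449550–467531) with 466 frames into that block.
The block's first minute is 1800 frames and the rest 1798 each; 466 frames reaches minute 0, so 25 × 18 + 0 × 2 = 450 labels have been skipped so far.
Adding those back, label number 450016 + 450 = 450466 at 30 labels/s is 15015 s + 16 f = 4 h 10 min 15 s frame 16, i.e. 04:10:15;16.

04:10:15;16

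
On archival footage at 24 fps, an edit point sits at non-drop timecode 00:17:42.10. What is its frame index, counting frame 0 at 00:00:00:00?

Total seconds to the label: (0 × 3600 + 17 × 60 + 42) = 1062.
Frame index = 1062 × 24 + 10 = 25498.

frame 25498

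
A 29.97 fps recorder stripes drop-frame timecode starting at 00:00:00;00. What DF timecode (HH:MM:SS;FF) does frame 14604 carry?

00:08:07;10

Ten DF minutes hold 17982 frames, so frame 14604 lies in block 0 (frames 0–17981) with 14604 frames into that block.
The block's first minute is 1800 frames and the rest 1798 each; 14604 frames reaches minute 8, so 0 × 18 + 8 × 2 = 16 labels have been skipped so far.
Adding those back, label number 14604 + 16 = 14620 at 30 labels/s is 487 s + 10 f = 0 h 8 min 7 s frame 10, i.e. 00:08:07;10.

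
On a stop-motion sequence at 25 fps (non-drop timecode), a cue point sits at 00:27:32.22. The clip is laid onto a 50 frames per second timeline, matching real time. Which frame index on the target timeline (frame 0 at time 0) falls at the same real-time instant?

frame 82644

Source frame index: (0×3600 + 27×60 + 32) × 25 + 22 = 41322.
Real time: 41322 / (25) = 41322/25 s.
Target frame: (41322/25) × (50) = 82644.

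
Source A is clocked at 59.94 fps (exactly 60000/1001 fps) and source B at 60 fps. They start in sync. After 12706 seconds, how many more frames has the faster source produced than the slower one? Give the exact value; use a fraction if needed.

A emits 60000/1001 × 12706 = 762360000/1001 frames; B emits 60 × 12706 = 762360.
Difference = 762360/1001 frames (≈ 761.5984); B is ahead of A.

762360/1001 frames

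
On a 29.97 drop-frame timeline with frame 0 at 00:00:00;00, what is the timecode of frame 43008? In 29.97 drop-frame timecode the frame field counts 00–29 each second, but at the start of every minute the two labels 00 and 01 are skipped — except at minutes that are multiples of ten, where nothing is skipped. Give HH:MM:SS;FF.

Each 10-minute DF block holds 10 × 60 × 30 − 9 × 2 = 17982 frames. 43008 ÷ 17982 → 2 full blocks, remainder 7044.
Within the partial block the first minute is 1800 frames and each further minute 1798, so 3 further minute boundaries passed. Total skipped labels = 18 × 2 + 2 × 3 = 42.
Non-drop label index = 43008 + 42 = 43050; at 30 labels/s that is 00:23:55:00, i.e. DF 00:23:55;00.

00:23:55;00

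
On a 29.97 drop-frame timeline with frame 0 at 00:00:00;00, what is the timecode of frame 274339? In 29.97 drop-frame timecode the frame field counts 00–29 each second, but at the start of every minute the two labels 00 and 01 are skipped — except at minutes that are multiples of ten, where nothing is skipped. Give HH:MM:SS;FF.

02:32:33;23

Ten DF minutes hold 17982 frames, so frame 274339 lies in block 15 (frames 269730–287711) with 4609 frames into that block.
The block's first minute is 1800 frames and the rest 1798 each; 4609 frames reaches minute 2, so 15 × 18 + 2 × 2 = 274 labels have been skipped so far.
Adding those back, label number 274339 + 274 = 274613 at 30 labels/s is 9153 s + 23 f = 2 h 32 min 33 s frame 23, i.e. 02:32:33;23.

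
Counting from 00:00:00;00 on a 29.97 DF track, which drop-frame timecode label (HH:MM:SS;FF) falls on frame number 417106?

Ten DF minutes hold 17982 frames, so frame 417106 lies in block 23 (frames 413586–431567) with 3520 frames into that block.
The block's first minute is 1800 frames and the rest 1798 each; 3520 frames reaches minute 1, so 23 × 18 + 1 × 2 = 416 labels have been skipped so far.
Adding those back, label number 417106 + 416 = 417522 at 30 labels/s is 13917 s + 12 f = 3 h 51 min 57 s frame 12, i.e. 03:51:57;12.

03:51:57;12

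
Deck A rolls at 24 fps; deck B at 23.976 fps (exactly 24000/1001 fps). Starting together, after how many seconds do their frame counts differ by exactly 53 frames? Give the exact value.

53053/24 seconds

The gap grows by |24000/1001 − 24| = 24/1001 frames per second.
Time for a 53-frame gap: 53 ÷ (24/1001) = 53053/24 s.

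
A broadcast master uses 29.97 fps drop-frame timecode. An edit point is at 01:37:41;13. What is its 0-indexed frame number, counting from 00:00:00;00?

Complete 10-minute blocks: 9, each 17982 frames → 161838.
Remaining 7 whole minutes in the current block: 1800 + 6 × 1798 = 12588 frames.
Within the current minute: 41 × 30 + 13 − 2 = 1241 (labels ;00/;01 skipped at this minute). Total = 161838 + 12588 + 1241 = 175667.

175667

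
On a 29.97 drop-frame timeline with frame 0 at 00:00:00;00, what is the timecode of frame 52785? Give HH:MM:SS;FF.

Ten DF minutes hold 17982 frames, so frame 52785 lies in block 2 (frames 35964–53945) with 16821 frames into that block.
The block's first minute is 1800 frames and the rest 1798 each; 16821 frames reaches minute 9, so 2 × 18 + 9 × 2 = 54 labels have been skipped so far.
Adding those back, label number 52785 + 54 = 52839 at 30 labels/s is 1761 s + 9 f = 0 h 29 min 21 s frame 9, i.e. 00:29:21;09.

00:29:21;09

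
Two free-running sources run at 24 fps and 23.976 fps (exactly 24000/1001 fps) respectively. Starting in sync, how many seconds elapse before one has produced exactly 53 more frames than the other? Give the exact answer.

53053/24 seconds

The gap grows by |24000/1001 − 24| = 24/1001 frames per second.
Time for a 53-frame gap: 53 ÷ (24/1001) = 53053/24 s.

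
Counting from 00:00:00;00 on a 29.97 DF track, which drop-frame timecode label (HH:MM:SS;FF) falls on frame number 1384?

00:00:46;04

Each 10-minute DF block holds 10 × 60 × 30 − 9 × 2 = 17982 frames. 1384 ÷ 17982 → 0 full blocks, remainder 1384.
Within the partial block the first minute is 1800 frames and each further minute 1798, so 0 further minute boundaries passed. Total skipped labels = 18 × 0 + 2 × 0 = 0.
Non-drop label index = 1384 + 0 = 1384; at 30 labels/s that is 00:00:46:04, i.e. DF 00:00:46;04.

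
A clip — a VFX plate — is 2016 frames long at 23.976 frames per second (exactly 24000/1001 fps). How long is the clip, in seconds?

Running time = 2016 / (24000/1001) = 84.084 s.

84.084 seconds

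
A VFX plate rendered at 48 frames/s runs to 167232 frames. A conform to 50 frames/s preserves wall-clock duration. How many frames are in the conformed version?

Target frames = source frames × (target rate / source rate) = 167232 × (50)/(48) = 167232 × 25/24 = 174200.

174200 frames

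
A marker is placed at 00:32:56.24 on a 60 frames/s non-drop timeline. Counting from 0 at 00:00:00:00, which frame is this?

118584

Total seconds to the label: (0 × 3600 + 32 × 60 + 56) = 1976.
Frame index = 1976 × 60 + 24 = 118584.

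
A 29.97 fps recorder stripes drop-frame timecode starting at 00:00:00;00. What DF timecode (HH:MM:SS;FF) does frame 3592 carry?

Ten DF minutes hold 17982 frames, so frame 3592 lies in block 0 (frames 0–17981) with 3592 frames into that block.
The block's first minute is 1800 frames and the rest 1798 each; 3592 frames reaches minute 1, so 0 × 18 + 1 × 2 = 2 labels have been skipped so far.
Adding those back, label number 3592 + 2 = 3594 at 30 labels/s is 119 s + 24 f = 0 h 1 min 59 s frame 24, i.e. 00:01:59;24.

00:01:59;24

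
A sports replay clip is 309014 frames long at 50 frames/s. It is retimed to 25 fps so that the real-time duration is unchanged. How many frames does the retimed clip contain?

154507 frames

Frames at target rate = 309014 × (25) / (50) = 154507.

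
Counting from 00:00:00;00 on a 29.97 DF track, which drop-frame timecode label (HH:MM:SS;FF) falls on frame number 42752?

Each 10-minute DF block holds 10 × 60 × 30 − 9 × 2 = 17982 frames. 42752 ÷ 17982 → 2 full blocks, remainder 6788.
Within the partial block the first minute is 1800 frames and each further minute 1798, so 3 further minute boundaries passed. Total skipped labels = 18 × 2 + 2 × 3 = 42.
Non-drop label index = 42752 + 42 = 42794; at 30 labels/s that is 00:23:46:14, i.e. DF 00:23:46;14.

00:23:46;14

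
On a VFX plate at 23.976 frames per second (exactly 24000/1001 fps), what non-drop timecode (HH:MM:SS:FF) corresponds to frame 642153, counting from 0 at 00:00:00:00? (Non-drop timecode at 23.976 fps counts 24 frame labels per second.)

07:25:56:09

642153 ÷ 24 = 26756 full seconds, remainder 9 frames.
26756 s = 7 h 25 min 56 s.
Timecode: 07:25:56:09.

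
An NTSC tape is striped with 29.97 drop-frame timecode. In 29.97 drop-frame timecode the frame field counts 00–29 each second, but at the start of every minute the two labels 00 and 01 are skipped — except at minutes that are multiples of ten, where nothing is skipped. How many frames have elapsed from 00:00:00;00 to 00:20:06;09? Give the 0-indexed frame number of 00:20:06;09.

36153

As if non-drop at 30 labels/s: (0 × 3600 + 20 × 60 + 6) × 30 + 9 = 36189.
Minute boundaries passed: 20; those not divisible by 10: 20 − 2 = 18; dropped labels = 2 × 18 = 36.
Actual frame index = 36189 − 36 = 36153.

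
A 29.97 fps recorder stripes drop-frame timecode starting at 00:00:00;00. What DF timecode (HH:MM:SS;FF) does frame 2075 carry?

Each 10-minute DF block holds 10 × 60 × 30 − 9 × 2 = 17982 frames. 2075 ÷ 17982 → 0 full blocks, remainder 2075.
Within the partial block the first minute is 1800 frames and each further minute 1798, so 1 further minute boundary passed. Total skipped labels = 18 × 0 + 2 × 1 = 2.
Non-drop label index = 2075 + 2 = 2077; at 30 labels/s that is 00:01:09:07, i.e. DF 00:01:09;07.

00:01:09;07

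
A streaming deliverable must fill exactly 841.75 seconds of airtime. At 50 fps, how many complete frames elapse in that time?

42087 frames

Frames = 841.75 × 50 = 84175/2 ≈ 42087.5000.
Complete frames: 42087.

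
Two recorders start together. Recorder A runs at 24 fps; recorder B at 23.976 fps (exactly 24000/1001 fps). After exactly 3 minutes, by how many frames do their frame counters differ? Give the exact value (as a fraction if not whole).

3 min = 180 s.
A emits 24 × 180 = 4320 frames; B emits 24000/1001 × 180 = 4320000/1001.
Difference = 4320/1001 frames (≈ 4.3157); B is behind A.

4320/1001 frames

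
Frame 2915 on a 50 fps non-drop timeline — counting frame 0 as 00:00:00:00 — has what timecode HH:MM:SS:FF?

00:00:58:15

2915 ÷ 50 = 58 full seconds, remainder 15 frames.
58 s = 0 h 0 min 58 s.
Timecode: 00:00:58:15.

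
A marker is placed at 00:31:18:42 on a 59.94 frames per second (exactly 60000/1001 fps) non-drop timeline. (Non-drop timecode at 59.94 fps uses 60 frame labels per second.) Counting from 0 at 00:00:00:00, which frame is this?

Total seconds to the label: (0 × 3600 + 31 × 60 + 18) = 1878.
Frame index = 1878 × 60 + 42 = 112722.

112722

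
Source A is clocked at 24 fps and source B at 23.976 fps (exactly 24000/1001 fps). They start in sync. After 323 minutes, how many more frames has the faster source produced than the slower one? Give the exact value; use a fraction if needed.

323 min = 19380 s.
A emits 24 × 19380 = 465120 frames; B emits 24000/1001 × 19380 = 465120000/1001.
Difference = 465120/1001 frames (≈ 464.6553); B is behind A.

465120/1001 frames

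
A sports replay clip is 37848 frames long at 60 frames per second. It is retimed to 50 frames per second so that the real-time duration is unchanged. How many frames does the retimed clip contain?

31540 frames

Target frames = source frames × (target rate / source rate) = 37848 × (50)/(60) = 37848 × 5/6 = 31540.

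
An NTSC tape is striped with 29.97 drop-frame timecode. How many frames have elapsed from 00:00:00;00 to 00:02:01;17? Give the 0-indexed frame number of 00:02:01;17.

3643

As if non-drop at 30 labels/s: (0 × 3600 + 2 × 60 + 1) × 30 + 17 = 3647.
Minute boundaries passed: 2; those not divisible by 10: 2 − 0 = 2; dropped labels = 2 × 2 = 4.
Actual frame index = 3647 − 4 = 3643.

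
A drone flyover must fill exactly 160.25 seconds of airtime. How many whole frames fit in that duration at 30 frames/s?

Frames = 160.25 × 30 = 9615/2 ≈ 4807.5000.
Complete frames: 4807.

4807 frames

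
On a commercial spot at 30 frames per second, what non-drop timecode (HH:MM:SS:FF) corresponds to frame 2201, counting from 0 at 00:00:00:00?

2201 ÷ 30 = 73 full seconds, remainder 11 frames.
73 s = 0 h 1 min 13 s.
Timecode: 00:01:13:11.

00:01:13:11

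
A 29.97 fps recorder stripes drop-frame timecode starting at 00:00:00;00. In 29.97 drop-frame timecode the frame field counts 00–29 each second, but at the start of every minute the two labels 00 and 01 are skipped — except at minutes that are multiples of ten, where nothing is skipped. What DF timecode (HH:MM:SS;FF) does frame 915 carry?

00:00:30;15

Each 10-minute DF block holds 10 × 60 × 30 − 9 × 2 = 17982 frames. 915 ÷ 17982 → 0 full blocks, remainder 915.
Within the partial block the first minute is 1800 frames and each further minute 1798, so 0 further minute boundaries passed. Total skipped labels = 18 × 0 + 2 × 0 = 0.
Non-drop label index = 915 + 0 = 915; at 30 labels/s that is 00:00:30:15, i.e. DF 00:00:30;15.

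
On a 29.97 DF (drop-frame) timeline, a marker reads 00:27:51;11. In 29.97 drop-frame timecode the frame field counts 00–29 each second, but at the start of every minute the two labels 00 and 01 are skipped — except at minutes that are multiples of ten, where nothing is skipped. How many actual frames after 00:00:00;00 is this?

50091

As if non-drop at 30 labels/s: (0 × 3600 + 27 × 60 + 51) × 30 + 11 = 50141.
Minute boundaries passed: 27; those not divisible by 10: 27 − 2 = 25; dropped labels = 2 × 25 = 50.
Actual frame index = 50141 − 50 = 50091.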